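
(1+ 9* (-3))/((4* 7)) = -13/14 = -0.93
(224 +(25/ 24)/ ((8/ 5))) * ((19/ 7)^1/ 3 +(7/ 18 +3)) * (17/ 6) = 396694201/ 145152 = 2732.96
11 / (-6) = -11 / 6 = -1.83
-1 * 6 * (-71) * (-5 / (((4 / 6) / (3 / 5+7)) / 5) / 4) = -60705 / 2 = -30352.50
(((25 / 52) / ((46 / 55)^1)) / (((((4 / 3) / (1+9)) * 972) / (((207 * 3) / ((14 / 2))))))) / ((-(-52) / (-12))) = -6875 / 75712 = -0.09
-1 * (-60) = 60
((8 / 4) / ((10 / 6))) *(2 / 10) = 6 / 25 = 0.24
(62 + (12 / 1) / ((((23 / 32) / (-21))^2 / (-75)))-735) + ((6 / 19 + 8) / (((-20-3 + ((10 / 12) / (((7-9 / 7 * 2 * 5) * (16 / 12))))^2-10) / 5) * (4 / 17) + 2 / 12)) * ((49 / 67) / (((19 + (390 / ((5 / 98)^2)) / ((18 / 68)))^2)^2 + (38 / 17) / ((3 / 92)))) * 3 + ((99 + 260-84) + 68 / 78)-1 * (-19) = -345880275551899801461787593066105549344322498847 / 449973273567923961631747910535098144896539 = -768668.49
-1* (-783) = 783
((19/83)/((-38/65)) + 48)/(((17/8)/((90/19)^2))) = 256057200/509371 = 502.69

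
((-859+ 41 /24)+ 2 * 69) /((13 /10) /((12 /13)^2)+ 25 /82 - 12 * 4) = 42466980 /2725843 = 15.58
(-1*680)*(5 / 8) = -425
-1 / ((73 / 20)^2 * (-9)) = 400 / 47961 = 0.01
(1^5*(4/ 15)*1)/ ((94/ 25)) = 10/ 141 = 0.07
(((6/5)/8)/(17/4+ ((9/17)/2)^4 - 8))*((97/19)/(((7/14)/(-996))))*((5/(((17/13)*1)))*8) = 12459.22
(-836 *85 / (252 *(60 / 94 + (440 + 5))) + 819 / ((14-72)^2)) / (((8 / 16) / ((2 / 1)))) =-1.56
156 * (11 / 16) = 429 / 4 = 107.25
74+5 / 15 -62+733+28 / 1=2320 / 3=773.33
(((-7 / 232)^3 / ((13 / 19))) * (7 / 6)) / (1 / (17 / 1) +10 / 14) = -5428661 / 89607917568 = -0.00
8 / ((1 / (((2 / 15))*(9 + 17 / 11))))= 1856 / 165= 11.25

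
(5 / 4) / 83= 5 / 332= 0.02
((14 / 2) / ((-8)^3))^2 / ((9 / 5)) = 245 / 2359296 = 0.00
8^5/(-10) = -16384/5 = -3276.80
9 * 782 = 7038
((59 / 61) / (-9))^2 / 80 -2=-48220679 / 24112080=-2.00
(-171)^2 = 29241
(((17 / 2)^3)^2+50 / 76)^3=96459201041519400607381131 / 1798045696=53646690546356059.13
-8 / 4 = -2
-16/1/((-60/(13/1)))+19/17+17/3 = 2614/255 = 10.25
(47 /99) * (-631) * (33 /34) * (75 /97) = -741425 /3298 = -224.81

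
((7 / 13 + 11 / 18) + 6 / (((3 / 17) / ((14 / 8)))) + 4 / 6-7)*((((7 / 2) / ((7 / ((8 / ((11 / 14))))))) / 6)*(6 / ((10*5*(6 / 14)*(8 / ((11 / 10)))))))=62279 / 35100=1.77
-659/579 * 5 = -5.69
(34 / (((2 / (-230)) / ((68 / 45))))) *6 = -106352 / 3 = -35450.67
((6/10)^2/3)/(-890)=-3/22250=-0.00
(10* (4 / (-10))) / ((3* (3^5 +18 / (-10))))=-10 / 1809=-0.01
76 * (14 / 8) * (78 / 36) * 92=79534 / 3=26511.33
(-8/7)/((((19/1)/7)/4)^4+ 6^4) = -702464/796724497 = -0.00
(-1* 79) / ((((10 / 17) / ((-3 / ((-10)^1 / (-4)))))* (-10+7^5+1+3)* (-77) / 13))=-52377 / 32341925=-0.00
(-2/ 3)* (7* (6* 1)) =-28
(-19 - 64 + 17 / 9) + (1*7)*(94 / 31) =-16708 / 279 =-59.89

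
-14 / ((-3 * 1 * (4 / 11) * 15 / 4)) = 154 / 45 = 3.42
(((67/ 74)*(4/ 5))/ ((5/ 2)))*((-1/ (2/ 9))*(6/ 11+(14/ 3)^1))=-69144/ 10175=-6.80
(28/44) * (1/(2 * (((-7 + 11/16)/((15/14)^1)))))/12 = -5/1111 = -0.00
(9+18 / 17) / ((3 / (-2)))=-114 / 17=-6.71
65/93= 0.70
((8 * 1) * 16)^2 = 16384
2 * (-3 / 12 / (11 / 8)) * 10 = -40 / 11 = -3.64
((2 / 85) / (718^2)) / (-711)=-1 / 15577846470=-0.00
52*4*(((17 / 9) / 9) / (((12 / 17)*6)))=7514 / 729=10.31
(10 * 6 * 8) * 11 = 5280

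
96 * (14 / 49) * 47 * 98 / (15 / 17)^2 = 12170368 / 75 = 162271.57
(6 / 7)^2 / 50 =18 / 1225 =0.01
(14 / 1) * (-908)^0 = 14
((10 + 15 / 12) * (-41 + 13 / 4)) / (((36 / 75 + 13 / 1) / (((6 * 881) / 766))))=-448979625 / 2065136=-217.41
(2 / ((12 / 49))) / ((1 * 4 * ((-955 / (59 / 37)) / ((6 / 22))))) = -2891 / 3109480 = -0.00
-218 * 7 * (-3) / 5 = 4578 / 5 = 915.60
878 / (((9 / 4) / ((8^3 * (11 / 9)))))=19779584 / 81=244192.40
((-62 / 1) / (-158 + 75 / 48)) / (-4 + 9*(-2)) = -0.02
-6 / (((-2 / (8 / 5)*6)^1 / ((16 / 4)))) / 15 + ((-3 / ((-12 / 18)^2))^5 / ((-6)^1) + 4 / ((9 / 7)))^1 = 1077699929 / 460800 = 2338.76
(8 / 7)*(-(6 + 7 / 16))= -103 / 14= -7.36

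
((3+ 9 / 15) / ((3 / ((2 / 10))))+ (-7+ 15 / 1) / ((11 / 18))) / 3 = 1222 / 275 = 4.44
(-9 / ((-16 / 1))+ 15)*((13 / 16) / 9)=1079 / 768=1.40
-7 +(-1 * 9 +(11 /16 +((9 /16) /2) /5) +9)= -1001 /160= -6.26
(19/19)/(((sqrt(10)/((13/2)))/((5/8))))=13* sqrt(10)/32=1.28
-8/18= -4/9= -0.44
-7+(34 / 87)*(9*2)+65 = 1886 / 29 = 65.03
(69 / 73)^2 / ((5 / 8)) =38088 / 26645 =1.43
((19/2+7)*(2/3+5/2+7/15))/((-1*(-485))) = 1199/9700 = 0.12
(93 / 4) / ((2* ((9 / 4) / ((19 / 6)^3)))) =212629 / 1296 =164.07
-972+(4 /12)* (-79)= -2995 /3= -998.33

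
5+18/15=31/5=6.20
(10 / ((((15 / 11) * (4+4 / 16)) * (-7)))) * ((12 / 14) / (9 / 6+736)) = -352 / 1228675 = -0.00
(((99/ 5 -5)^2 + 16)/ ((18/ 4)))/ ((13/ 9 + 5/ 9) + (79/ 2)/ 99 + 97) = 0.53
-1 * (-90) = 90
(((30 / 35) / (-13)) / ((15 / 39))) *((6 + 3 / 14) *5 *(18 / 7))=-4698 / 343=-13.70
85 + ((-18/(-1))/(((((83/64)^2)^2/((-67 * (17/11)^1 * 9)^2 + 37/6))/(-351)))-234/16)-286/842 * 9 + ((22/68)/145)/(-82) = -3791472553122166943039340167/1954657197340919720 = -1939712271.94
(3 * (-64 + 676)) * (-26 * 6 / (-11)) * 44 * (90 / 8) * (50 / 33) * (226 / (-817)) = -48547512000 / 8987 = -5401970.85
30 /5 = 6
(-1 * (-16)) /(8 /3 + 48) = 6 /19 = 0.32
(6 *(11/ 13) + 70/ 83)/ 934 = 0.01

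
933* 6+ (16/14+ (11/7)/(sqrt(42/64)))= 44* sqrt(42)/147+ 39194/7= 5601.08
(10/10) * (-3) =-3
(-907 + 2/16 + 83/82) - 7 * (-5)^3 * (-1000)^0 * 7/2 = 707377/328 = 2156.64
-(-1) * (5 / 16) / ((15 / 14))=7 / 24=0.29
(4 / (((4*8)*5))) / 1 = 0.02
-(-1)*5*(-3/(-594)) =5/198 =0.03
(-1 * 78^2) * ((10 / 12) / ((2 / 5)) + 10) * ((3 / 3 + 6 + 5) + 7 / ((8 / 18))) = -8160165 / 4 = -2040041.25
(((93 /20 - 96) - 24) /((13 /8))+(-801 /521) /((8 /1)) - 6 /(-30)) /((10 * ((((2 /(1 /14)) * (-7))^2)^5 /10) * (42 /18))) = -57687099 /158671826318727109071538749440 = -0.00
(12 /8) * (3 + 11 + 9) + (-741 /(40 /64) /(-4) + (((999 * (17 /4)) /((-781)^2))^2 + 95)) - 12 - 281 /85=207757073112593133 /505991293268560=410.59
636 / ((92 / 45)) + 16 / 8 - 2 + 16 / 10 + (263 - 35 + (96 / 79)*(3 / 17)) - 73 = 72265032 / 154445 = 467.90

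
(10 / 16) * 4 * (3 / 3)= 5 / 2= 2.50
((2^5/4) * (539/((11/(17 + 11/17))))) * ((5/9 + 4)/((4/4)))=31513.73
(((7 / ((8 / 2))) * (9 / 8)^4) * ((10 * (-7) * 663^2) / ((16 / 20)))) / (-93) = 1177638318675 / 1015808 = 1159311.92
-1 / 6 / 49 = -1 / 294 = -0.00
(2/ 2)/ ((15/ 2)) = 2/ 15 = 0.13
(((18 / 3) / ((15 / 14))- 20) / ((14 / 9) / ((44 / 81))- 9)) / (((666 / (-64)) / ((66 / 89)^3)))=-59969536 / 652096325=-0.09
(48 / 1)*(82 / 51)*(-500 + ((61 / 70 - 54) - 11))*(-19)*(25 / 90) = 82031816 / 357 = 229781.00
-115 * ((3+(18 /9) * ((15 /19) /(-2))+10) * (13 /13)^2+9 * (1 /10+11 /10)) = -50278 /19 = -2646.21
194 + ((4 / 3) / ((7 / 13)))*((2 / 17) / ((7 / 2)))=485014 / 2499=194.08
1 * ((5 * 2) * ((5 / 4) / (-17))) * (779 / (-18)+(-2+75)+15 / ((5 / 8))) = -24175 / 612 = -39.50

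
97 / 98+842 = 82613 / 98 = 842.99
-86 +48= -38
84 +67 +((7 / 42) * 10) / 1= 458 / 3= 152.67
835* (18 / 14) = 7515 / 7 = 1073.57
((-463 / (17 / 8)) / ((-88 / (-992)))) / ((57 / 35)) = -16075360 / 10659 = -1508.15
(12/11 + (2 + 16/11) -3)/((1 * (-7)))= -17/77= -0.22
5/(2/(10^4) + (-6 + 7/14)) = -25000/27499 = -0.91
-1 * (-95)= 95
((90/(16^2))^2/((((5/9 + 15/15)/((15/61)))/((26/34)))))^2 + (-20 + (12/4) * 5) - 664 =-37851181091497593111/56578764905119744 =-669.00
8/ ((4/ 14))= 28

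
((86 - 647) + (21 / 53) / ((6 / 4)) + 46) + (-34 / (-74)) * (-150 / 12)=-2041319 / 3922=-520.48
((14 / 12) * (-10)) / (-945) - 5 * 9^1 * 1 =-3644 / 81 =-44.99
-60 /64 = -15 /16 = -0.94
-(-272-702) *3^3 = 26298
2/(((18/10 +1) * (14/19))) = 95/98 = 0.97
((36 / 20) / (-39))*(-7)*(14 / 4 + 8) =483 / 130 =3.72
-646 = -646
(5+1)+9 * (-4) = -30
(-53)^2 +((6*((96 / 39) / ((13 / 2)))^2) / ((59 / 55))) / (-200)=23667181663 / 8425495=2809.00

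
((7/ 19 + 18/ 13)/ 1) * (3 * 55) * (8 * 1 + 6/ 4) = 71445/ 26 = 2747.88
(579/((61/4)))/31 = 2316/1891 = 1.22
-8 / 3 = -2.67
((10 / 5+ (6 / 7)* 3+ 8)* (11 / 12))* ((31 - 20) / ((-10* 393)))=-1331 / 41265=-0.03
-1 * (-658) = 658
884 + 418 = 1302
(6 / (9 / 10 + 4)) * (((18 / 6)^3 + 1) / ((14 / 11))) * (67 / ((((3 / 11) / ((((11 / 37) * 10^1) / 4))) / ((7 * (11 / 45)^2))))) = 43161668 / 20979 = 2057.37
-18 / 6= -3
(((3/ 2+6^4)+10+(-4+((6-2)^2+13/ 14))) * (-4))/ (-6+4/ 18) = 6399/ 7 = 914.14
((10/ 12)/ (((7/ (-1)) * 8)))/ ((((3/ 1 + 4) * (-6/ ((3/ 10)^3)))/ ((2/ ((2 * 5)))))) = 3/ 1568000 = 0.00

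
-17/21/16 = -17/336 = -0.05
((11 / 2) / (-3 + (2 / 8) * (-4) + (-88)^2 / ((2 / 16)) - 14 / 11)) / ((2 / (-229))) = -0.01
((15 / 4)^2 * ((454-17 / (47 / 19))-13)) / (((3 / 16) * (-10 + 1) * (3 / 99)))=-5611100 / 47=-119385.11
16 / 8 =2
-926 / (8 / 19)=-8797 / 4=-2199.25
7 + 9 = 16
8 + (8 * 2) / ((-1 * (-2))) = 16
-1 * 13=-13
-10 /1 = -10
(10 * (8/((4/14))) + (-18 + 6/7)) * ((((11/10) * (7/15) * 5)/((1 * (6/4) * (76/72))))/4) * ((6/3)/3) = 4048/57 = 71.02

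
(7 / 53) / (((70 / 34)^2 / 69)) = 19941 / 9275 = 2.15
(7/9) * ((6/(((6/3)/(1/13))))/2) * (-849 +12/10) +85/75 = -74.95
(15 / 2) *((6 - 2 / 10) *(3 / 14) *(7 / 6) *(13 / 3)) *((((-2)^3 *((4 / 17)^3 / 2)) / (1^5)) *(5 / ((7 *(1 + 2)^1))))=-60320 / 103173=-0.58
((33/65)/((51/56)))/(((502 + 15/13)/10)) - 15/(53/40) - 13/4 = -14.56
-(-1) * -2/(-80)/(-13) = -1/520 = -0.00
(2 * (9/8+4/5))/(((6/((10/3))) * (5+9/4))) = 77/261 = 0.30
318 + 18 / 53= 16872 / 53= 318.34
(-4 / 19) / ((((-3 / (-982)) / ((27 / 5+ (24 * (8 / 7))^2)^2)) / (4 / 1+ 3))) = -45123978169224 / 162925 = -276961658.24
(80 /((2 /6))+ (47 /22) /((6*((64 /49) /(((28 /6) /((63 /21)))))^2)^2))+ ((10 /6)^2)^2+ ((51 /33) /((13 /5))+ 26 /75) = 440542561698498827 /1770836616806400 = 248.78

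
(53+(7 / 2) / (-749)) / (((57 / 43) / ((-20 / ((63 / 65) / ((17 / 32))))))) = -2694338075 / 6147792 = -438.26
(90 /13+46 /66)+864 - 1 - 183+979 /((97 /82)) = 63053195 /41613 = 1515.23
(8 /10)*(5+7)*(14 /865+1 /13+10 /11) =5950416 /618475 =9.62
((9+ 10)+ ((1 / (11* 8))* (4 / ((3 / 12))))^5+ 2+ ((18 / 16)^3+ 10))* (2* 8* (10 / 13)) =13368120175 / 33498608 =399.06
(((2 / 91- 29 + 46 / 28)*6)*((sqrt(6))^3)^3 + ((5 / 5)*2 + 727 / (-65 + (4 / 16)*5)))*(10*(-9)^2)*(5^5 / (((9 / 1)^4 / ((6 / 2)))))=-22387500000*sqrt(6) / 91- 14987500 / 1377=-602625737.10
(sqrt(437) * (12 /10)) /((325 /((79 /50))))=237 * sqrt(437) /40625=0.12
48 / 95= 0.51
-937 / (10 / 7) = -6559 / 10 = -655.90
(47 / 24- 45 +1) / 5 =-1009 / 120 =-8.41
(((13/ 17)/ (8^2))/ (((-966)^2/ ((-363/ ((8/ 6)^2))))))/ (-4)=0.00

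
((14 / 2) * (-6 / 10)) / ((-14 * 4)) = 3 / 40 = 0.08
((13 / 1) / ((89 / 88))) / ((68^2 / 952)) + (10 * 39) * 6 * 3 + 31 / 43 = 7023.37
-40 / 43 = -0.93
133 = 133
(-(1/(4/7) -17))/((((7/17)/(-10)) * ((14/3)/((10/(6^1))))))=-25925/196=-132.27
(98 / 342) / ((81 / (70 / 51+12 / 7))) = 406 / 37179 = 0.01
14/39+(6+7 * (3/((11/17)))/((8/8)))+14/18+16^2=380426/1287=295.59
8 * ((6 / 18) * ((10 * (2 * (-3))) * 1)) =-160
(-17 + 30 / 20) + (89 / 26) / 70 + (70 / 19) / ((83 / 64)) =-36193217 / 2870140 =-12.61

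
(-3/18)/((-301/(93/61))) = 31/36722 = 0.00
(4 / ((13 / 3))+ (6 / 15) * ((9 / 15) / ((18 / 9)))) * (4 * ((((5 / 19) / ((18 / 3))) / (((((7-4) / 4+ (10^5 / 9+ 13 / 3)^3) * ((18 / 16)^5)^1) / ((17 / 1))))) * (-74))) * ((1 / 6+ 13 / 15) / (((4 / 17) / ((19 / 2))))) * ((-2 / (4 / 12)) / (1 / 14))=4909639794688 / 15060464150670551925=0.00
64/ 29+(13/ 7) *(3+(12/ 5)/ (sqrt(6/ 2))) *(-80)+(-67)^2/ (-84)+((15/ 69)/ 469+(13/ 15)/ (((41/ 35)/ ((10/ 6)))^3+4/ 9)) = -5467458018736675/ 11026376344956 - 832 *sqrt(3)/ 7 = -701.72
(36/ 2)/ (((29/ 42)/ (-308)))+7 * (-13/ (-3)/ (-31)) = -8030.22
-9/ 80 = -0.11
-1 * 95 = -95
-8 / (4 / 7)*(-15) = 210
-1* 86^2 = -7396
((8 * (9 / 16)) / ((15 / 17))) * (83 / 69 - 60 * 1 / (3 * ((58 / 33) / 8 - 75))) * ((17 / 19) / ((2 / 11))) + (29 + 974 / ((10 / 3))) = 6178871787 / 17254508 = 358.10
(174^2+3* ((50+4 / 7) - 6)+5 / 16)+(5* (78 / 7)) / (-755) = 514293125 / 16912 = 30409.95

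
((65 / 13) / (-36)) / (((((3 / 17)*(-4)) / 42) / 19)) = 11305 / 72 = 157.01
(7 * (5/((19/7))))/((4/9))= 2205/76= 29.01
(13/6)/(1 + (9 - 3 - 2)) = 13/30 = 0.43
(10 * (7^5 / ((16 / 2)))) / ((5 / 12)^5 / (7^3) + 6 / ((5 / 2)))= 8965418515200 / 1024208137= 8753.51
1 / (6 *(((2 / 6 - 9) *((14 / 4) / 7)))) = -1 / 26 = -0.04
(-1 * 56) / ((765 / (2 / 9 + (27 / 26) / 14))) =-1942 / 89505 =-0.02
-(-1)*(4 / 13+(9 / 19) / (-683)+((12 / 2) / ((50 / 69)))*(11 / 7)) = 13.32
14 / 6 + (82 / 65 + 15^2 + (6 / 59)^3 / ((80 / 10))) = 9154979569 / 40048905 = 228.60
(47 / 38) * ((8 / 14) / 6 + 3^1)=3055 / 798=3.83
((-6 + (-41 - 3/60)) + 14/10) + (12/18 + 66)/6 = -6217/180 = -34.54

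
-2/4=-1/2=-0.50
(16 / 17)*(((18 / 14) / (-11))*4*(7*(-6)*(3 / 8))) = 1296 / 187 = 6.93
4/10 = 2/5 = 0.40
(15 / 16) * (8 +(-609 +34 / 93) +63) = -15625 / 31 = -504.03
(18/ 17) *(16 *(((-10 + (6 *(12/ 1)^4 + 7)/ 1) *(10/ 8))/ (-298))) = -22394340/ 2533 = -8841.03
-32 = -32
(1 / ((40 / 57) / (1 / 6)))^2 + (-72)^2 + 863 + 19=38822761 / 6400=6066.06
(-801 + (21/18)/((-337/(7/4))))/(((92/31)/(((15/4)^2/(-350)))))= 602503941/55559168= 10.84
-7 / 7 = -1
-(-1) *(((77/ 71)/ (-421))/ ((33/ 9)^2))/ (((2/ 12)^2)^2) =-81648/ 328801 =-0.25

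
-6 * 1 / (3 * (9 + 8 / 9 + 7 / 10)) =-180 / 953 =-0.19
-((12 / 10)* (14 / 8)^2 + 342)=-13827 / 40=-345.68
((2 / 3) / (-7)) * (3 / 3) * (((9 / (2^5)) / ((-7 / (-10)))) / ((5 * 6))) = -1 / 784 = -0.00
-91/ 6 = -15.17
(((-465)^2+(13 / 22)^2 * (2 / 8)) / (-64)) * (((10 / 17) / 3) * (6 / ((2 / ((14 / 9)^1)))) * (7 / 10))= -20511976681 / 9478656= -2164.02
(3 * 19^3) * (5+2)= 144039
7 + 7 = 14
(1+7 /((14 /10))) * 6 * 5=180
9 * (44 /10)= 198 /5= 39.60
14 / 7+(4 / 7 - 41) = -269 / 7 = -38.43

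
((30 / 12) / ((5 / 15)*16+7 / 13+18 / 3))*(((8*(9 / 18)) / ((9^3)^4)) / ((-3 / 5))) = -650 / 130764875390703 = -0.00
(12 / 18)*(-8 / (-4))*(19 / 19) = 4 / 3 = 1.33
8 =8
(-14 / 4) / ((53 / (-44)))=154 / 53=2.91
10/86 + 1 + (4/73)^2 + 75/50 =1200401/458294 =2.62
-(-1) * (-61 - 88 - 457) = -606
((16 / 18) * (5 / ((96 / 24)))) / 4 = 5 / 18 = 0.28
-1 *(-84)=84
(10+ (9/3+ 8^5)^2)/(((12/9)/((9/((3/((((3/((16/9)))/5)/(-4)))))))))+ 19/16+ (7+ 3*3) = -260967021593/1280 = -203880485.62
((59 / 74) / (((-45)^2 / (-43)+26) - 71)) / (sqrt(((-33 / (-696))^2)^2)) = -8534468 / 2216115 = -3.85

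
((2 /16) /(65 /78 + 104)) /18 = 1 /15096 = 0.00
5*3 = 15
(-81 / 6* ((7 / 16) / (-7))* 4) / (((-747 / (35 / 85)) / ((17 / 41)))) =-21 / 27224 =-0.00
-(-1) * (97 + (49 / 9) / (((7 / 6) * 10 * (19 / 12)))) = 9243 / 95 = 97.29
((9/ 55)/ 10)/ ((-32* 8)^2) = 9/ 36044800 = 0.00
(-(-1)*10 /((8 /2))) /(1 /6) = 15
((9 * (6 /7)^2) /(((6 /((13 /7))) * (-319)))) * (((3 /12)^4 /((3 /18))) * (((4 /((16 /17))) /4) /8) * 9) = -161109 /896344064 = -0.00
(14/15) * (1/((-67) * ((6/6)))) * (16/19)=-0.01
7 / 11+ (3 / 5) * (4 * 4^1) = 563 / 55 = 10.24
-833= -833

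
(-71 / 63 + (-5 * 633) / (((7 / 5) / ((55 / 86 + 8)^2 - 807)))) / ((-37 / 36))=-771447763159 / 478891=-1610904.70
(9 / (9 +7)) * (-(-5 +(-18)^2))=-2871 / 16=-179.44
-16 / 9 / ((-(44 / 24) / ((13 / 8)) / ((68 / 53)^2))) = 240448 / 92697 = 2.59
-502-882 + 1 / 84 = -116255 / 84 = -1383.99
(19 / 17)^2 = 361 / 289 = 1.25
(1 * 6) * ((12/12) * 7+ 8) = 90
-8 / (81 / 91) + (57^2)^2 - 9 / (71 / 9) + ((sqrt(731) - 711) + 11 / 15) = sqrt(731) + 303517093792 / 28755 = 10555307.64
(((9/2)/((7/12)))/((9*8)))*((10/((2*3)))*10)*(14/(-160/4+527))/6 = 25/2922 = 0.01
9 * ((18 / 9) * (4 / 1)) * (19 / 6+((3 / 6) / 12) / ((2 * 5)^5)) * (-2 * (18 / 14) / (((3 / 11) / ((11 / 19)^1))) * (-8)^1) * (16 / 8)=8276401089 / 415625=19913.15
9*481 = 4329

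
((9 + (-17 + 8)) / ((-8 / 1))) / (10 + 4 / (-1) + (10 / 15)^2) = 0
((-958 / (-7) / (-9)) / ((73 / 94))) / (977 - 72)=-0.02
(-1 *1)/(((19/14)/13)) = -182/19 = -9.58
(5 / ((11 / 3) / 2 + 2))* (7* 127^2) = 3387090 / 23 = 147264.78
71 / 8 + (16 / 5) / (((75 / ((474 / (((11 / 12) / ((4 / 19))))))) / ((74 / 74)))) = 2825627 / 209000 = 13.52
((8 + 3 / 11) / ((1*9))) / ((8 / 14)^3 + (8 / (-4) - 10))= -31213 / 401148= -0.08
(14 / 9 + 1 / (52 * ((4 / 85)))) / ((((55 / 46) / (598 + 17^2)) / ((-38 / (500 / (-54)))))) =4275825189 / 715000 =5980.18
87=87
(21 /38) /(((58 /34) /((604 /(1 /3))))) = 323442 /551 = 587.01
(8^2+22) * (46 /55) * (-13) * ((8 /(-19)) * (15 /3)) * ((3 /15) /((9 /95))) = 411424 /99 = 4155.80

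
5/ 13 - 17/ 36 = -41/ 468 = -0.09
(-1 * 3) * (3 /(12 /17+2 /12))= -918 /89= -10.31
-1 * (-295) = 295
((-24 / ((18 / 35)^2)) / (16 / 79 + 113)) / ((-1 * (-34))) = -96775 / 4104837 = -0.02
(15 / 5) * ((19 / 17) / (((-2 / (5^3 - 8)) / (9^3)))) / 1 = -4861701 / 34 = -142991.21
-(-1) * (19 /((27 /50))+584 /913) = 883118 /24651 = 35.82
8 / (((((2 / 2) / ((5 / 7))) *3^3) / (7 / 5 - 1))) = 16 / 189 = 0.08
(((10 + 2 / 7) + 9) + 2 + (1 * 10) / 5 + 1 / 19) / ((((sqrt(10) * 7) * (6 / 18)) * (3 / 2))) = 3104 * sqrt(10) / 4655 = 2.11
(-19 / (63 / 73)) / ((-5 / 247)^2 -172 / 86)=84619483 / 7685559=11.01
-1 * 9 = -9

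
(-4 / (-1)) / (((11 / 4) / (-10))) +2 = -138 / 11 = -12.55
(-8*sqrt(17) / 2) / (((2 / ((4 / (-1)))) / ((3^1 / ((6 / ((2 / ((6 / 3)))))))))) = 4*sqrt(17) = 16.49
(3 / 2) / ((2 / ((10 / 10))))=3 / 4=0.75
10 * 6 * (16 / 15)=64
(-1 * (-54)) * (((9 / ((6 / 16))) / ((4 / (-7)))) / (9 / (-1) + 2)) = 324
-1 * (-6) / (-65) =-6 / 65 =-0.09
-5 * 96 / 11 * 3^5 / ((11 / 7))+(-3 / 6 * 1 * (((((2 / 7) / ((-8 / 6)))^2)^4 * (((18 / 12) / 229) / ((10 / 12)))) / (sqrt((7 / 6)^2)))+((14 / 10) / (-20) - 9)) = -48353368197633269359 / 7156211816723200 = -6756.84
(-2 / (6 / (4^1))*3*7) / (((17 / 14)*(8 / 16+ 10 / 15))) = -336 / 17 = -19.76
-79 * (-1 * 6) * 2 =948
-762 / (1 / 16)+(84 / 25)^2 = -7612944 / 625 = -12180.71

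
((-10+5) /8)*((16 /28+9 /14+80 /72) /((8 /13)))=-19045 /8064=-2.36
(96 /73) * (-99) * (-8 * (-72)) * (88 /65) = -481738752 /4745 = -101525.55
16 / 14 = 8 / 7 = 1.14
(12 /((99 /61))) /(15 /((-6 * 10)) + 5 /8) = 1952 /99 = 19.72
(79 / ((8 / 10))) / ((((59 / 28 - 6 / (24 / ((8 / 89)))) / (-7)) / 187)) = -64425053 / 1039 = -62006.79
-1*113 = -113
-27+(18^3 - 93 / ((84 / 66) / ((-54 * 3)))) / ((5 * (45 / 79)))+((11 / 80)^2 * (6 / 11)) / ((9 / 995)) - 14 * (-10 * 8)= 490433863 / 67200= 7298.12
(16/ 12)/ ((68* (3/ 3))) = 1/ 51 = 0.02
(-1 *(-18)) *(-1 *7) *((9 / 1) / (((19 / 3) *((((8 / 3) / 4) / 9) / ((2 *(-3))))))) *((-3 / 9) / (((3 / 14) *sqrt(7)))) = -8527.12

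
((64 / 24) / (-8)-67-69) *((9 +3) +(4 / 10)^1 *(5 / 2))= -5317 / 3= -1772.33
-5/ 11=-0.45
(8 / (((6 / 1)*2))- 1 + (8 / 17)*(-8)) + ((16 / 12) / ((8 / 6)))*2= -107 / 51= -2.10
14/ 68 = 7/ 34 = 0.21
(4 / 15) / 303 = 4 / 4545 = 0.00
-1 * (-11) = 11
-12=-12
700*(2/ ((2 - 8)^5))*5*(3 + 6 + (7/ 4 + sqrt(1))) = -41125/ 3888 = -10.58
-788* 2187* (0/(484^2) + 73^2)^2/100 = -12235069754199/25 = -489402790167.96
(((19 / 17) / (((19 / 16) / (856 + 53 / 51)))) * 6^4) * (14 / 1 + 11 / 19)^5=492689657110491507456 / 715592611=688505791615.13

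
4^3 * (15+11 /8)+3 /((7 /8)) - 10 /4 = 14685 /14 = 1048.93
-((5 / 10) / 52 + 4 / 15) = -431 / 1560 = -0.28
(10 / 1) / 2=5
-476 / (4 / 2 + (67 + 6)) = -476 / 75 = -6.35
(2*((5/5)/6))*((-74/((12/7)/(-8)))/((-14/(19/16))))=-703/72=-9.76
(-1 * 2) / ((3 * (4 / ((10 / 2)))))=-5 / 6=-0.83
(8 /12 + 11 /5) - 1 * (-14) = 253 /15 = 16.87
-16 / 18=-8 / 9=-0.89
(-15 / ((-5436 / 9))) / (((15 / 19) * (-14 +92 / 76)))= -361 / 146772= -0.00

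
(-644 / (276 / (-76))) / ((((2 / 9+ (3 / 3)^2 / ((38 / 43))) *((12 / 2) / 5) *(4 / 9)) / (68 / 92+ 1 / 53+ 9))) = 1352639925 / 564397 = 2396.61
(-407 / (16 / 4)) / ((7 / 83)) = -33781 / 28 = -1206.46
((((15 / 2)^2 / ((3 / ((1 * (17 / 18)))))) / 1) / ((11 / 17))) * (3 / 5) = 1445 / 88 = 16.42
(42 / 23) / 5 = 42 / 115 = 0.37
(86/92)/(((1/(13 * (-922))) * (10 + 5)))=-257699/345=-746.95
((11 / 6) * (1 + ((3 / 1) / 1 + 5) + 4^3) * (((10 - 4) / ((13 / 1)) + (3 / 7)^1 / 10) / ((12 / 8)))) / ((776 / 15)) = 122859 / 141232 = 0.87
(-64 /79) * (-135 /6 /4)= 360 /79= 4.56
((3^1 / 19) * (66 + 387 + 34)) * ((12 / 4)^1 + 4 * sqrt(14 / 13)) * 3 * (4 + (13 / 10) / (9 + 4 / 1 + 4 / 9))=65179593 / 22990 + 43453062 * sqrt(182) / 149435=6758.00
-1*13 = -13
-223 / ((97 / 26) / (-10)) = 57980 / 97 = 597.73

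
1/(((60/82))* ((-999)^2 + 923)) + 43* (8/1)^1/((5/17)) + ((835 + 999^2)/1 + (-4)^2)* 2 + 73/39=18993234777989/9501960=1998875.47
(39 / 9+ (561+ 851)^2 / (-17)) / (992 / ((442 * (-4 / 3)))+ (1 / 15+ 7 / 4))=-1555062860 / 1769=-879063.23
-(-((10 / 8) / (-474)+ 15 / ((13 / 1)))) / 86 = 28375 / 2119728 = 0.01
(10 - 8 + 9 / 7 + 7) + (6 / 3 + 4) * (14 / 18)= 314 / 21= 14.95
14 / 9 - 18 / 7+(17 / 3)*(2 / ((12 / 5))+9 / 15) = 4477 / 630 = 7.11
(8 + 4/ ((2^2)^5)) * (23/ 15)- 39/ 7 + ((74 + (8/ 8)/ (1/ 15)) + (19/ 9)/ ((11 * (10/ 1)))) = 84907841/ 887040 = 95.72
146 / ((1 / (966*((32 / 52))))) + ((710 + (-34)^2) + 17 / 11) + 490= 12748297 / 143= 89148.93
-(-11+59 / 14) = 95 / 14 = 6.79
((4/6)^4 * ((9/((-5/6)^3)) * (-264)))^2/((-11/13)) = -12145655808/15625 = -777321.97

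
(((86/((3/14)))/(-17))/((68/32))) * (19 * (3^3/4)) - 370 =-518698/289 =-1794.80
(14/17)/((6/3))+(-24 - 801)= -14018/17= -824.59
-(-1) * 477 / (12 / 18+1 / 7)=10017 / 17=589.24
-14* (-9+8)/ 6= 7/ 3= 2.33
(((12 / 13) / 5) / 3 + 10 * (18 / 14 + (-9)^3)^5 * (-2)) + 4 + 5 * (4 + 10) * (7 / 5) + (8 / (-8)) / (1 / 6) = 4459005986774977234108 / 1092455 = 4081638133172512.58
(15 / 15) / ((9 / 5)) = 5 / 9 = 0.56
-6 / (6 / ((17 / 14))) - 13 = -199 / 14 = -14.21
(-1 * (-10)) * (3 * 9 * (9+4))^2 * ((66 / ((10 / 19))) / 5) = 154494054 / 5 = 30898810.80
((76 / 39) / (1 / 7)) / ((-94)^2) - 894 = -77018861 / 86151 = -894.00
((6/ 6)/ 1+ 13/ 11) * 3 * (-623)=-4077.82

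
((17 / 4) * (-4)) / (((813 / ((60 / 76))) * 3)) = -85 / 15447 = -0.01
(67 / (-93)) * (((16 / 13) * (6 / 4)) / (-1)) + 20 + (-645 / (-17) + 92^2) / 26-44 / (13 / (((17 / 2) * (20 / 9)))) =35071163 / 123318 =284.40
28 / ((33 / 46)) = 1288 / 33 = 39.03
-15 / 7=-2.14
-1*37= -37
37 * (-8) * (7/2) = -1036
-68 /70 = -34 /35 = -0.97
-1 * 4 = -4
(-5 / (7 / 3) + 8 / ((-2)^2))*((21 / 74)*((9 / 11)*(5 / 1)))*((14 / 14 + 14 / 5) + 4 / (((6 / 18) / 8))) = -13473 / 814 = -16.55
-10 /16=-5 /8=-0.62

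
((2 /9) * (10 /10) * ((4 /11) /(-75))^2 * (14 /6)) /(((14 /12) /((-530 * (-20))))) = 27136 /245025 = 0.11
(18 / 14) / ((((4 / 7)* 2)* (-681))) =-3 / 1816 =-0.00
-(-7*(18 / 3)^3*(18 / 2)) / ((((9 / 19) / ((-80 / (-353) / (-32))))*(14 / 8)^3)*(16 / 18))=-738720 / 17297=-42.71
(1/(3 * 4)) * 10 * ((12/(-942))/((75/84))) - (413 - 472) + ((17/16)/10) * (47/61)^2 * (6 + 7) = 16771062043/280414560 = 59.81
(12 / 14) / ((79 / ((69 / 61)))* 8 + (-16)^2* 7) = 207 / 567700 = 0.00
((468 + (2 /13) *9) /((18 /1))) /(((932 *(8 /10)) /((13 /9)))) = 565 /11184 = 0.05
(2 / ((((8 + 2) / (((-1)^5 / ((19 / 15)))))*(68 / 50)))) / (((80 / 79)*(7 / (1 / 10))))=-237 / 144704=-0.00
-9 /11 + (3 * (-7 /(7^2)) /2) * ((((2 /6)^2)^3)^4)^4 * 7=-38176112646815654150848972575231205385341297937 /46659693234996910628815410925282584359861586354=-0.82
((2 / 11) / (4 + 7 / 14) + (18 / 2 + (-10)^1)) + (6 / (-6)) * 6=-689 / 99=-6.96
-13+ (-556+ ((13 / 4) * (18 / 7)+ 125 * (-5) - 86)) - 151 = -1422.64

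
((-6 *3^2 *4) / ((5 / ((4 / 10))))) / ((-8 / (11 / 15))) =198 / 125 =1.58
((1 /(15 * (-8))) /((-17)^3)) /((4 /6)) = 0.00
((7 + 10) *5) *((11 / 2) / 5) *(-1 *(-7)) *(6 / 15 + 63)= 414953 / 10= 41495.30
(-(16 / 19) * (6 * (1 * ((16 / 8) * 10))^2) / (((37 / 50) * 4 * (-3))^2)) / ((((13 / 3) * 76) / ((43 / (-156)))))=5375000 / 250563963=0.02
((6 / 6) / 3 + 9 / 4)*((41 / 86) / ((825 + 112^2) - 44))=31 / 335400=0.00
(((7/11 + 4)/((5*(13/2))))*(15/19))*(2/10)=306/13585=0.02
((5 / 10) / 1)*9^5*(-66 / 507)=-649539 / 169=-3843.43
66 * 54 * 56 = 199584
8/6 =4/3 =1.33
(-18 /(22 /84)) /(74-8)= -126 /121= -1.04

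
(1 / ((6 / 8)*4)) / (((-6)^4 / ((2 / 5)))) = 1 / 9720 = 0.00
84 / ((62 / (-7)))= -294 / 31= -9.48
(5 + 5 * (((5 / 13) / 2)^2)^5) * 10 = 3529177635475025 / 70583547826688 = 50.00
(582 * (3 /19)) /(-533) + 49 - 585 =-5429818 /10127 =-536.17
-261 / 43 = -6.07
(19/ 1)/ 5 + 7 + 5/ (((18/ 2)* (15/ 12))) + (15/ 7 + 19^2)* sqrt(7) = 506/ 45 + 2542* sqrt(7)/ 7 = 972.03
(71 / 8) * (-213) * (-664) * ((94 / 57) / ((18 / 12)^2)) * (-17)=-2674431976 / 171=-15639953.08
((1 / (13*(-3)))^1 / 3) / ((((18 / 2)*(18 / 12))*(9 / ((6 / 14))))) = -0.00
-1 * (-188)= 188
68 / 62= 34 / 31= 1.10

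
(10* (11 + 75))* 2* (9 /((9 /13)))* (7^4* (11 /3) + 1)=590617040 /3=196872346.67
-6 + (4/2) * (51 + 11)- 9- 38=71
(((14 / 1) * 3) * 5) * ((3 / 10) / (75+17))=63 / 92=0.68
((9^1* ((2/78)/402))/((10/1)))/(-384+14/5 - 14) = -0.00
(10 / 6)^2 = 25 / 9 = 2.78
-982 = -982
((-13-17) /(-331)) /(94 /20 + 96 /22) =3300 /330007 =0.01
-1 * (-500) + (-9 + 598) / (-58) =28411 / 58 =489.84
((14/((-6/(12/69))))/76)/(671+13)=-7/896724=-0.00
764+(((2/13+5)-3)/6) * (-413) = 24014/39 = 615.74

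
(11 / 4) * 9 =99 / 4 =24.75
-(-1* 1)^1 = 1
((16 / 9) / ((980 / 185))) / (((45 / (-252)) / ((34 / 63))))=-20128 / 19845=-1.01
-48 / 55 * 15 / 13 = -144 / 143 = -1.01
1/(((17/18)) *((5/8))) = 1.69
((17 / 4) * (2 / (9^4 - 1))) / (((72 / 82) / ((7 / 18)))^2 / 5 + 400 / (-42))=-102459 / 672466432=-0.00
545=545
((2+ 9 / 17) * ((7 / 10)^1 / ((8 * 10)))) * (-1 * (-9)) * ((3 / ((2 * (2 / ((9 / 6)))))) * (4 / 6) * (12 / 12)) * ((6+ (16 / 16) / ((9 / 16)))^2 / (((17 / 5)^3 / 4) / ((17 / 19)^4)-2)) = 1843625 / 2719704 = 0.68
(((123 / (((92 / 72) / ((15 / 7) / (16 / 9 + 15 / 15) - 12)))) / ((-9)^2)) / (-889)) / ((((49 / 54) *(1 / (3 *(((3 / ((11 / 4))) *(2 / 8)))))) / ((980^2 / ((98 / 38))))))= 7935330240 / 1574419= 5040.16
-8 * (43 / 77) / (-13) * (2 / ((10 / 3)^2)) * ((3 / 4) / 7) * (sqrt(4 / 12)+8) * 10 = 774 * sqrt(3) / 35035+18576 / 35035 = 0.57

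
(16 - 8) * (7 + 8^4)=32824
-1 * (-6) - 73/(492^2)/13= 18880919/3146832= 6.00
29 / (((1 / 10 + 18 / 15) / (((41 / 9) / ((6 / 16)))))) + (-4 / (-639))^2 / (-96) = 8630998547 / 31849038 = 271.00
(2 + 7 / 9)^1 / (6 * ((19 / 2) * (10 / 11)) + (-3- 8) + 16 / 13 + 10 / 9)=3575 / 55547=0.06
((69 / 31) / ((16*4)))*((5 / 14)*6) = 1035 / 13888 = 0.07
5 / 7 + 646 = 4527 / 7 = 646.71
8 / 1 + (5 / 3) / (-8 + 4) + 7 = 175 / 12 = 14.58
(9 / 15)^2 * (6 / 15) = 18 / 125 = 0.14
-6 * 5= -30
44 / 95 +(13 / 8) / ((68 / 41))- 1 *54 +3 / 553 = -52.55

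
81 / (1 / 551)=44631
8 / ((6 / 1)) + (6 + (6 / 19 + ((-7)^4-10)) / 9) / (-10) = -4909 / 190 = -25.84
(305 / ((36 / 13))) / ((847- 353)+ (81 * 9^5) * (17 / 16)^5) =1039400960 / 61124850107793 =0.00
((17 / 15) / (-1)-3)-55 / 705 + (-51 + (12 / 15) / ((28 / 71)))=-262457 / 4935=-53.18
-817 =-817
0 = 0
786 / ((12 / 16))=1048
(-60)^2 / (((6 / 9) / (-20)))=-108000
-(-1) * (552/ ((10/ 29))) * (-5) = -8004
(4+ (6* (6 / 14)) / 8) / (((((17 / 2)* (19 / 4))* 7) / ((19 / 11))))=22 / 833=0.03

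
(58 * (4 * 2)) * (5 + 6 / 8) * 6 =16008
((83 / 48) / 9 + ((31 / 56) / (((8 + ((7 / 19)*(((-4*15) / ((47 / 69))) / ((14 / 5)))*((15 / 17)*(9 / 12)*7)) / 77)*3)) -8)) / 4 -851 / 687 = -21513405476207 / 6755938346304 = -3.18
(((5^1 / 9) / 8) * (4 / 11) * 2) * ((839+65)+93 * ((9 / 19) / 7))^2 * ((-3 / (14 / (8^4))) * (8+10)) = -661185179.75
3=3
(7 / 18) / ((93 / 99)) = 77 / 186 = 0.41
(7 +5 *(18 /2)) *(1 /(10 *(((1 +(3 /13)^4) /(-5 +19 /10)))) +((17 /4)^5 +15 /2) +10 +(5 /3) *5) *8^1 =20190375154703 /34370400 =587434.98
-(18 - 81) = 63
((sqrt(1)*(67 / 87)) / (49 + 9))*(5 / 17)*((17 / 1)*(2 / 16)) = 0.01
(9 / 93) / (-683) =-0.00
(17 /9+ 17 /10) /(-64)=-323 /5760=-0.06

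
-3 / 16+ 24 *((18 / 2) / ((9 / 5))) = 1917 / 16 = 119.81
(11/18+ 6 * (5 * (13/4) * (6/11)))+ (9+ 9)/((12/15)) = 7553/99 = 76.29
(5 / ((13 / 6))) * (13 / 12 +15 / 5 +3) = 425 / 26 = 16.35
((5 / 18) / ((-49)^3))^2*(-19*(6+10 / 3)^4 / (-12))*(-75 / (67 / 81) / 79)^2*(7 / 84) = 1187500 / 161505794331049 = 0.00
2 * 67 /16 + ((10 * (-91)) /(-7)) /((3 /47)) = 2045.04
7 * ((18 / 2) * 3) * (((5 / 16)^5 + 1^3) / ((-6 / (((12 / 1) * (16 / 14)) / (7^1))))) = -4056561 / 65536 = -61.90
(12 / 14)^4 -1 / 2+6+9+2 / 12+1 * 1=116735 / 7203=16.21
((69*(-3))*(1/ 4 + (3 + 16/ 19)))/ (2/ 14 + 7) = -450639/ 3800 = -118.59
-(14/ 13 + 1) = -2.08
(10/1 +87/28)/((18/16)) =734/63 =11.65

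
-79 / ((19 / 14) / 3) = -3318 / 19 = -174.63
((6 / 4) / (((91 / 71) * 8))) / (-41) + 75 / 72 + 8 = 1618615 / 179088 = 9.04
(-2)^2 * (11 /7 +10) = 324 /7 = 46.29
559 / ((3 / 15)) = 2795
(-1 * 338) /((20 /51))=-8619 /10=-861.90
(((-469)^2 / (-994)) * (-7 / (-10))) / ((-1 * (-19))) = -219961 / 26980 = -8.15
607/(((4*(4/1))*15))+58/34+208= 865919/4080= 212.24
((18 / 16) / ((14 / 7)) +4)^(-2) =0.05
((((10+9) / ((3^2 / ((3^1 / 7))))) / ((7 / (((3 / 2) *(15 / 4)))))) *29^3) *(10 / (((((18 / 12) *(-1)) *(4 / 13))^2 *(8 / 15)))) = 9789134875 / 6272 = 1560767.68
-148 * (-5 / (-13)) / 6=-370 / 39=-9.49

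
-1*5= -5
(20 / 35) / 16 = 1 / 28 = 0.04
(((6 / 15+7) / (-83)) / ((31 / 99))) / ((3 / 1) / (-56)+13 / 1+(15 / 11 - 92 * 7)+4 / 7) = 752136 / 1661887835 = 0.00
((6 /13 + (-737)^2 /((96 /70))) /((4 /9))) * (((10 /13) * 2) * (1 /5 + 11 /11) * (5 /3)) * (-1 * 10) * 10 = -92678318625 /338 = -274196208.95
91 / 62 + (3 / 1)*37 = 6973 / 62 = 112.47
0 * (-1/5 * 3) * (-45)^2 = 0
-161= -161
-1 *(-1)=1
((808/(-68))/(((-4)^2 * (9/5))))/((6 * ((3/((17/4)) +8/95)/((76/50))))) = -36461/275616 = -0.13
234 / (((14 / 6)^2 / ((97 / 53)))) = 204282 / 2597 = 78.66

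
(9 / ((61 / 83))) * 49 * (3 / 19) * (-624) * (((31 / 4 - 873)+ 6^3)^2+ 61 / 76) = -548783279582265 / 22021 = -24920906388.55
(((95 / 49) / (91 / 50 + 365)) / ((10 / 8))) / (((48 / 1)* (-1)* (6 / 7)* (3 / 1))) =-475 / 13865796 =-0.00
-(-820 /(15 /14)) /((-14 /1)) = -164 /3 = -54.67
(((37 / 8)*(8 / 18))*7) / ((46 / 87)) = 7511 / 276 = 27.21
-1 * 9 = -9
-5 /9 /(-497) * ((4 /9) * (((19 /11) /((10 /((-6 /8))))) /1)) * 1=-19 /295218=-0.00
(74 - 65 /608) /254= 44927 /154432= 0.29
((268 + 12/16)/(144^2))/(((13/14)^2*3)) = 52675/10513152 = 0.01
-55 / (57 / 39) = -715 / 19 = -37.63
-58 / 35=-1.66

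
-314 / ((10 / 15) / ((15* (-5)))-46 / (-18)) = -23550 / 191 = -123.30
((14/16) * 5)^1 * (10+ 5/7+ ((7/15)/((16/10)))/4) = 36245/768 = 47.19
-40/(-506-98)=10/151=0.07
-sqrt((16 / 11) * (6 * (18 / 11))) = -24 * sqrt(3) / 11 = -3.78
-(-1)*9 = 9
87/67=1.30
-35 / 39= -0.90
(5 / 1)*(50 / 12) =125 / 6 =20.83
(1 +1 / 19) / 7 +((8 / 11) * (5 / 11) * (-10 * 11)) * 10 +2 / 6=-363.15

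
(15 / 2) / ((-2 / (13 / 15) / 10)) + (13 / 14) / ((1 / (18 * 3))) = 247 / 14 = 17.64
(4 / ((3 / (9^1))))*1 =12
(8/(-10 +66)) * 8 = 8/7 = 1.14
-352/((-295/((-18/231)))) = -192/2065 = -0.09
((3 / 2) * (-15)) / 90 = -1 / 4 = -0.25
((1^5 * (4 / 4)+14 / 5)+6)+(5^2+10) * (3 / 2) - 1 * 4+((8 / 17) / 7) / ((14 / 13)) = 486159 / 8330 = 58.36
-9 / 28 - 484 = -13561 / 28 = -484.32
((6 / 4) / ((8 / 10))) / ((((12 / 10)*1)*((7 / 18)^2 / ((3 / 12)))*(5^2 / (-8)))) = -81 / 98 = -0.83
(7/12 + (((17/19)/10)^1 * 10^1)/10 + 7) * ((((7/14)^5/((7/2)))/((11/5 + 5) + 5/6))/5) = 8747/5128480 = 0.00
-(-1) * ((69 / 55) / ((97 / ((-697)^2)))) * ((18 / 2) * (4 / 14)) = 603374778 / 37345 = 16156.78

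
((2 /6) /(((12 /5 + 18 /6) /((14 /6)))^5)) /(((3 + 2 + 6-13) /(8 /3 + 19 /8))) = -6355146875 /502096953744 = -0.01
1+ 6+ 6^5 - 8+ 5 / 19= 147730 / 19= 7775.26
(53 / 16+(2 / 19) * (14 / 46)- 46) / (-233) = 298247 / 1629136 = 0.18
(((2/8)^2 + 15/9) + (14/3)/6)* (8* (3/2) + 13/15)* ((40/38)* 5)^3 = 2412500/513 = 4702.73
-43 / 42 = -1.02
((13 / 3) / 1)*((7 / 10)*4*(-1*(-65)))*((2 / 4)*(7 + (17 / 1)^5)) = 559899704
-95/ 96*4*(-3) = 95/ 8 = 11.88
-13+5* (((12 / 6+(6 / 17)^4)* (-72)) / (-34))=11842699 / 1419857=8.34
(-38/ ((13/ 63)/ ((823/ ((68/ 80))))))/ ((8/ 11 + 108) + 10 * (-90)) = 54182205/ 240448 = 225.34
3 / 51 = 1 / 17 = 0.06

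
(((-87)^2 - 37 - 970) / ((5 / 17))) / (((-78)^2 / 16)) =446216 / 7605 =58.67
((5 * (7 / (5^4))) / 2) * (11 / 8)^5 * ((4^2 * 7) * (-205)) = -323551459 / 102400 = -3159.68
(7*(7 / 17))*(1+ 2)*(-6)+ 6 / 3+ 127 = 1311 / 17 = 77.12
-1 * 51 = -51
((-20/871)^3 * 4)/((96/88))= -88000/1982328933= -0.00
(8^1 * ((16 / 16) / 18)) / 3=4 / 27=0.15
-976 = -976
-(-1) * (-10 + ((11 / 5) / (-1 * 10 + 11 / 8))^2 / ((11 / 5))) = -237346 / 23805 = -9.97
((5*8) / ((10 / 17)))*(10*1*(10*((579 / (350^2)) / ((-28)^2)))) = 9843 / 240100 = 0.04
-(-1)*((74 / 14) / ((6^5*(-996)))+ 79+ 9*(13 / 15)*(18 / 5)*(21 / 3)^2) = 1971935714531 / 1355356800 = 1454.92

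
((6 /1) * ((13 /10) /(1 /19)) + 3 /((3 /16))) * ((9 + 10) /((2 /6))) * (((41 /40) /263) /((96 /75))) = 28.50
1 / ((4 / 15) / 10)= 75 / 2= 37.50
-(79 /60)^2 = -6241 /3600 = -1.73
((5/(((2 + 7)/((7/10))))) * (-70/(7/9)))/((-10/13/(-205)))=-18655/2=-9327.50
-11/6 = -1.83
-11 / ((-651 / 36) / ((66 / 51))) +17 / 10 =91753 / 36890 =2.49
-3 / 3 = -1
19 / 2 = 9.50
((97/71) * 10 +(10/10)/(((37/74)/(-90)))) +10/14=-82315/497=-165.62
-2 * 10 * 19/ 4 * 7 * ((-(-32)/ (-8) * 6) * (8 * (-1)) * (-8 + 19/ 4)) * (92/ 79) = 38176320/ 79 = 483244.56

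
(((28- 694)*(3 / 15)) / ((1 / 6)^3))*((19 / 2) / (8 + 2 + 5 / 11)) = -15032952 / 575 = -26144.26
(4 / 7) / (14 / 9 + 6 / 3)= 9 / 56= 0.16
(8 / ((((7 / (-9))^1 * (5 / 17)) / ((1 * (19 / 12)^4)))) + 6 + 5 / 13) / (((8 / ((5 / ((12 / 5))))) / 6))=-139821505 / 419328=-333.44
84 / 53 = 1.58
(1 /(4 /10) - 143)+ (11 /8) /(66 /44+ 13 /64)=-30453 /218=-139.69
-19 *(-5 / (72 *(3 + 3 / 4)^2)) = 38 / 405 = 0.09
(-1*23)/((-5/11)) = 253/5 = 50.60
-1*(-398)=398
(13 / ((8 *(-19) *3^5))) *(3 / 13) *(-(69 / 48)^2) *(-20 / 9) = -2645 / 7091712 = -0.00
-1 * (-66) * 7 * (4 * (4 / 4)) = 1848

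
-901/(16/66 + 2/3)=-9911/10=-991.10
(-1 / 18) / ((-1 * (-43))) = -0.00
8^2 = 64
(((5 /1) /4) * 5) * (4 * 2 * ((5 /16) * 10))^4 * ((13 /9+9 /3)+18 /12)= 1044921875 /72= 14512803.82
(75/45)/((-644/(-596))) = 745/483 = 1.54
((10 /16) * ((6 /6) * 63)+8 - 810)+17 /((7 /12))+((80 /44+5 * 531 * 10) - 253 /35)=25811.11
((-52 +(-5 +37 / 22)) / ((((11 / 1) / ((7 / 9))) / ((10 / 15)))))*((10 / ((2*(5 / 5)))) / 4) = -42595 / 13068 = -3.26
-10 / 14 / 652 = -5 / 4564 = -0.00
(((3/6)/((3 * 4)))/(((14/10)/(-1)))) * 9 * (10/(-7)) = 75/196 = 0.38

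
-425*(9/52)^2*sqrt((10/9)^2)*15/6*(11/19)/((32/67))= -70475625/1644032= -42.87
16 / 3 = 5.33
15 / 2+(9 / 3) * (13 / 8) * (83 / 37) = 5457 / 296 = 18.44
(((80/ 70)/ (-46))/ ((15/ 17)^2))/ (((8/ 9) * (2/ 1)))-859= -13830189/ 16100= -859.02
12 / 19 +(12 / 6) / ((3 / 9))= 126 / 19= 6.63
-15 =-15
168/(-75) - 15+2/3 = -1243/75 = -16.57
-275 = -275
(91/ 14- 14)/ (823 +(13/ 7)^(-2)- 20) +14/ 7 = 180163/ 90504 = 1.99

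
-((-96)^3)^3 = 692533995824480256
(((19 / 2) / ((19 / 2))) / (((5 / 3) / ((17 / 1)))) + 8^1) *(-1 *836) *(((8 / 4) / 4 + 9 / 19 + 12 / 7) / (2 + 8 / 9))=-14157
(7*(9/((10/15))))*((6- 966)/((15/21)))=-127008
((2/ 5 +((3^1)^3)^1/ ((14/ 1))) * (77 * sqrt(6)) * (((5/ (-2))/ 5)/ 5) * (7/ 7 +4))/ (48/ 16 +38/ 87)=-155991 * sqrt(6)/ 5980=-63.90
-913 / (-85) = 913 / 85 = 10.74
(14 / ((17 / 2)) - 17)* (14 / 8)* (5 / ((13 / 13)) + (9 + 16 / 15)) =-68817 / 170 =-404.81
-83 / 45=-1.84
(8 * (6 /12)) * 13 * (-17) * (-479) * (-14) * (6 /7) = -5081232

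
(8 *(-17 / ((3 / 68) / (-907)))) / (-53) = -8387936 / 159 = -52754.31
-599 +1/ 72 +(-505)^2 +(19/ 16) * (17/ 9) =36637669/ 144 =254428.26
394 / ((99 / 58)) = 22852 / 99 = 230.83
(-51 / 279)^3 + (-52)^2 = 2174976415 / 804357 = 2703.99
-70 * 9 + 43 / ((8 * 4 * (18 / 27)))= -40191 / 64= -627.98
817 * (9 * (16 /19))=6192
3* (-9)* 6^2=-972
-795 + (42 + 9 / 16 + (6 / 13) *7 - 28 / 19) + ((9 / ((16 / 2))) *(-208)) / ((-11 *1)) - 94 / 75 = -2382247193 / 3260400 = -730.66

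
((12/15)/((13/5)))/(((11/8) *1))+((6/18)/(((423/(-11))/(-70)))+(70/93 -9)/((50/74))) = -1599810881/140636925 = -11.38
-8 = -8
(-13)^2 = 169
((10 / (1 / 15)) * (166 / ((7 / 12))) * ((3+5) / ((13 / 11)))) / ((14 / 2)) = 26294400 / 637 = 41278.49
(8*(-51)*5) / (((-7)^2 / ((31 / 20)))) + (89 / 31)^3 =-59655661 / 1459759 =-40.87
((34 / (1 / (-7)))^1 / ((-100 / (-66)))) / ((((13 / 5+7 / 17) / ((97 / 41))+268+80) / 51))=-30023343 / 1308980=-22.94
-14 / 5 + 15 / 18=-59 / 30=-1.97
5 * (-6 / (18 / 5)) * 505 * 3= -12625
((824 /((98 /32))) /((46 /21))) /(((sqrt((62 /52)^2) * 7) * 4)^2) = 835536 /7581329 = 0.11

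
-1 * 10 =-10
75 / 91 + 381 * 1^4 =34746 / 91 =381.82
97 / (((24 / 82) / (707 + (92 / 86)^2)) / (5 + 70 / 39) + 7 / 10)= 919959997930 / 6639463471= 138.56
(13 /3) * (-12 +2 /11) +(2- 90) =-139.21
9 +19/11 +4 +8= 250/11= 22.73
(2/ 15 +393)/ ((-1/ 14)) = -5503.87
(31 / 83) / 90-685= -5116919 / 7470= -685.00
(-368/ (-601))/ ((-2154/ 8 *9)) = -0.00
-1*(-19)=19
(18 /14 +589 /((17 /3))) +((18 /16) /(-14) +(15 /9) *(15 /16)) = 101587 /952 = 106.71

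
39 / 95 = 0.41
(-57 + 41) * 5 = -80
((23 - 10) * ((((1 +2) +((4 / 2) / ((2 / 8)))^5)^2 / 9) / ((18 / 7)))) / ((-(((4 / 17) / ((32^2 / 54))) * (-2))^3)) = 39473093140440.96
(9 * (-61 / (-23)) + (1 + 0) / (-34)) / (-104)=-0.23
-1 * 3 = -3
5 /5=1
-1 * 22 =-22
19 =19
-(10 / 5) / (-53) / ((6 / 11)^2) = 121 / 954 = 0.13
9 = 9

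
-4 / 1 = -4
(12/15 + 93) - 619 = -525.20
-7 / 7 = -1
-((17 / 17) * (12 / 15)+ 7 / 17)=-103 / 85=-1.21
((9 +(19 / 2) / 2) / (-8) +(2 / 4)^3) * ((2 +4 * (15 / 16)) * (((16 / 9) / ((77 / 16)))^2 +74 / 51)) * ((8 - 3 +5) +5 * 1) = -745214605 / 3415104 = -218.21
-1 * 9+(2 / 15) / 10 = -674 / 75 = -8.99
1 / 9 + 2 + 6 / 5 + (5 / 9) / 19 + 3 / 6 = 2189 / 570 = 3.84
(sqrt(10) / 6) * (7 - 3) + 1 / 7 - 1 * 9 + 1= -55 / 7 + 2 * sqrt(10) / 3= -5.75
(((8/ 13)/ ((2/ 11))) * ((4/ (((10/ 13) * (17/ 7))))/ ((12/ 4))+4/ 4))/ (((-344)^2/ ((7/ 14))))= 4807/ 196141920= 0.00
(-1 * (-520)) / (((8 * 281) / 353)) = 22945 / 281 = 81.65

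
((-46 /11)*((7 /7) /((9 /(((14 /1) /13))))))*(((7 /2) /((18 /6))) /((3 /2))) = -4508 /11583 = -0.39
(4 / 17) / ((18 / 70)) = 140 / 153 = 0.92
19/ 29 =0.66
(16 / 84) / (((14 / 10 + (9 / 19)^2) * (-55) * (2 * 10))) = -361 / 3386460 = -0.00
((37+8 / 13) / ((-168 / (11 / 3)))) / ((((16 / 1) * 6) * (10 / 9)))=-1793 / 232960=-0.01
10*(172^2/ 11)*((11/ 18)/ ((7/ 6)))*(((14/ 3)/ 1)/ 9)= 591680/ 81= 7304.69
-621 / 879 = -207 / 293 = -0.71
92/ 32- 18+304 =2311/ 8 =288.88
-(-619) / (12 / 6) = 619 / 2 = 309.50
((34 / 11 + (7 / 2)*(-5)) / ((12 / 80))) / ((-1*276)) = 1585 / 4554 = 0.35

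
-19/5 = -3.80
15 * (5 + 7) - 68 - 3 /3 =111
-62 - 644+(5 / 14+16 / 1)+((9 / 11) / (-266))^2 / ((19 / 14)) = -4006530482 / 5809573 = -689.64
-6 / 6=-1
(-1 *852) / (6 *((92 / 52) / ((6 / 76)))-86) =-1846 / 105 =-17.58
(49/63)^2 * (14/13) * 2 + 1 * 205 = 217237/1053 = 206.30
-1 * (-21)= 21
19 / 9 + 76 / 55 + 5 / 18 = 3733 / 990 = 3.77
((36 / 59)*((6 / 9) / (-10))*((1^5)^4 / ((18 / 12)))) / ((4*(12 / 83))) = -83 / 1770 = -0.05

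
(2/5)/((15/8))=16/75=0.21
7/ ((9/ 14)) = 98/ 9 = 10.89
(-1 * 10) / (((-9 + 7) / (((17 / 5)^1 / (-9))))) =-17 / 9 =-1.89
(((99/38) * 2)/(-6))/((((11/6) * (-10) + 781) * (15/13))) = -3/3040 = -0.00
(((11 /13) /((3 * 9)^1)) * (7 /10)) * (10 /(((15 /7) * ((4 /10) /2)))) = 539 /1053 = 0.51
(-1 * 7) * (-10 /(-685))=-14 /137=-0.10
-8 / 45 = -0.18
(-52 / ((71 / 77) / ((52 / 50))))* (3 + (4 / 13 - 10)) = 696696 / 1775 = 392.50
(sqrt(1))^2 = 1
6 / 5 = 1.20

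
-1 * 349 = -349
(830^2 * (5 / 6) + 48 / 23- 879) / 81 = 39551243 / 5589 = 7076.62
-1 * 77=-77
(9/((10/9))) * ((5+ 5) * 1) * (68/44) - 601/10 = 7159/110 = 65.08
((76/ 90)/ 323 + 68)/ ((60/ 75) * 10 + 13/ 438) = 7595212/ 896835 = 8.47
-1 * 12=-12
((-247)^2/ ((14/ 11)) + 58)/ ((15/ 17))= 11422487/ 210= 54392.80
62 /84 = 31 /42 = 0.74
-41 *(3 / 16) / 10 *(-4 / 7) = 123 / 280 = 0.44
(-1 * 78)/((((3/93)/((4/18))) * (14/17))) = -13702/21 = -652.48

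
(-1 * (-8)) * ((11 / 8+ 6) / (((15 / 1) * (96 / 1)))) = 0.04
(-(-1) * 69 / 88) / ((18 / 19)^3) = 157757 / 171072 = 0.92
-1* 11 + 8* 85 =669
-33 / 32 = -1.03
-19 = -19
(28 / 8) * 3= 21 / 2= 10.50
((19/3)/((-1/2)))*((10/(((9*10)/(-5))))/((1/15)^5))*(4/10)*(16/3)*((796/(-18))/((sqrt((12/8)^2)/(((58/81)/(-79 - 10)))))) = 2704002.71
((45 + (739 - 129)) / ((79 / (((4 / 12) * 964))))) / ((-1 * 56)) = -157855 / 3318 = -47.58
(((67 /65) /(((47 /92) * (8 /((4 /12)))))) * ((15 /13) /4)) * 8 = 1541 /7943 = 0.19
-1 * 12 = -12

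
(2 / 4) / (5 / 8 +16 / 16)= 4 / 13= 0.31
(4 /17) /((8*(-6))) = -0.00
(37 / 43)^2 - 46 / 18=-30206 / 16641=-1.82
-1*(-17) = 17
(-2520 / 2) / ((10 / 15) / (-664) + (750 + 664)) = -1254960 / 1408343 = -0.89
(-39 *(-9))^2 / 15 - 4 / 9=369583 / 45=8212.96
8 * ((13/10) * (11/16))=143/20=7.15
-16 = -16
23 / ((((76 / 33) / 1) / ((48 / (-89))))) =-9108 / 1691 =-5.39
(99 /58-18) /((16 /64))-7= -2093 /29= -72.17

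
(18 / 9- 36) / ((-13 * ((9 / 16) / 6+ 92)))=1088 / 38311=0.03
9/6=3/2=1.50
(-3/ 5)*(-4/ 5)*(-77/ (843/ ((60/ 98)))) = -264/ 9835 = -0.03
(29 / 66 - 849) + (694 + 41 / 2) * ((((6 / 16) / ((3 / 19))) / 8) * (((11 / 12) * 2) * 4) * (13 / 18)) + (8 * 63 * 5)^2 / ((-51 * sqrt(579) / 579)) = 10449643 / 38016 - 2116800 * sqrt(579) / 17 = -2995920.90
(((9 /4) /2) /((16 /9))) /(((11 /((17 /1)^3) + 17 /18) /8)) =3581577 /669752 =5.35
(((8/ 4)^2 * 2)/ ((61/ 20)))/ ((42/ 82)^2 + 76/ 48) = 3227520/ 2271091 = 1.42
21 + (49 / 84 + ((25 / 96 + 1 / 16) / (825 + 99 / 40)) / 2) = 17145437 / 794376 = 21.58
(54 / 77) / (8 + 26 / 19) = 513 / 6853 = 0.07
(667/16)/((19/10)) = 3335/152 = 21.94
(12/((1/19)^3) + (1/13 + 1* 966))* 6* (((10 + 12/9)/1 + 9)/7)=132072686/91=1451348.20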